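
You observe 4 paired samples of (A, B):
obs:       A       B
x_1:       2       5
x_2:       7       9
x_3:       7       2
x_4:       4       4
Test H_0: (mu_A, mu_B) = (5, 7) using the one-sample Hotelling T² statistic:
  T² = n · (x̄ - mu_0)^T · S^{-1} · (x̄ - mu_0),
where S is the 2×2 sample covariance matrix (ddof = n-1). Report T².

Step 1 — sample mean vector:
  mean(A) = (2 + 7 + 7 + 4) / 4 = 20/4 = 5
  mean(B) = (5 + 9 + 2 + 4) / 4 = 20/4 = 5
  x̄ = (5, 5),  deviation x̄ - mu_0 = (5, 5) - (5, 7) = (0, -2).

Step 2 — sample covariance matrix, S[i,j] = (1/(n-1)) · Σ_k (x_{k,i} - mean_i) · (x_{k,j} - mean_j), divisor n-1 = 3:
  S[A,A] = ((-3)·(-3) + (2)·(2) + (2)·(2) + (-1)·(-1)) / 3 = 18/3 = 6
  S[A,B] = ((-3)·(0) + (2)·(4) + (2)·(-3) + (-1)·(-1)) / 3 = 3/3 = 1
  S[B,B] = ((0)·(0) + (4)·(4) + (-3)·(-3) + (-1)·(-1)) / 3 = 26/3 = 8.6667
  S = [[6, 1],
 [1, 8.6667]].

Step 3 — invert S. det(S) = 6·8.6667 - (1)² = 51.
  S^{-1} = (1/det) · [[d, -b], [-b, a]] = [[0.1699, -0.0196],
 [-0.0196, 0.1176]].

Step 4 — quadratic form (x̄ - mu_0)^T · S^{-1} · (x̄ - mu_0):
  S^{-1} · (x̄ - mu_0) = (0.0392, -0.2353),
  (x̄ - mu_0)^T · [...] = (0)·(0.0392) + (-2)·(-0.2353) = 0.4706.

Step 5 — scale by n: T² = 4 · 0.4706 = 1.8824.

T² ≈ 1.8824


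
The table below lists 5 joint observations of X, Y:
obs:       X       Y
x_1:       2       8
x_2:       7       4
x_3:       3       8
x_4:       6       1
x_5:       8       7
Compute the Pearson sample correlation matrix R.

Step 1 — column means:
  mean(X) = (2 + 7 + 3 + 6 + 8) / 5 = 26/5 = 5.2
  mean(Y) = (8 + 4 + 8 + 1 + 7) / 5 = 28/5 = 5.6

Step 2 — sample variances and covariances s[i,j] = (1/(n-1)) · Σ_k (x_{k,i} - mean_i) · (x_{k,j} - mean_j), with n-1 = 4:
  s[X,X] = ((-3.2)·(-3.2) + (1.8)·(1.8) + (-2.2)·(-2.2) + (0.8)·(0.8) + (2.8)·(2.8)) / 4 = 26.8/4 = 6.7
  s[X,Y] = ((-3.2)·(2.4) + (1.8)·(-1.6) + (-2.2)·(2.4) + (0.8)·(-4.6) + (2.8)·(1.4)) / 4 = -15.6/4 = -3.9
  s[Y,Y] = ((2.4)·(2.4) + (-1.6)·(-1.6) + (2.4)·(2.4) + (-4.6)·(-4.6) + (1.4)·(1.4)) / 4 = 37.2/4 = 9.3
  Sample standard deviations s_i = √(s[i,i]):
  s(X) = √(6.7) = 2.5884
  s(Y) = √(9.3) = 3.0496

Step 3 — r_{ij} = s_{ij} / (s_i · s_j):
  r[X,X] = 1 (diagonal).
  r[X,Y] = -3.9 / (2.5884 · 3.0496) = -3.9 / 7.8937 = -0.4941
  r[Y,Y] = 1 (diagonal).

R is symmetric with unit diagonal. Assembling:

R = [[1, -0.4941],
 [-0.4941, 1]]


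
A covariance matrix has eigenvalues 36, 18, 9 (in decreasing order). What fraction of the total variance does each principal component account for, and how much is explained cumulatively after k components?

Step 1 — total variance = trace(Sigma) = Σ λ_i = 36 + 18 + 9 = 63.

Step 2 — fraction explained by component i = λ_i / Σ λ:
  PC1: 36/63 = 0.5714
  PC2: 18/63 = 0.2857
  PC3: 9/63 = 0.1429

Step 3 — cumulative fraction after k components = (λ_1 + ... + λ_k) / Σ λ:
  k = 1: 36/63 = 0.5714
  k = 2: (36 + 18)/63 = 54/63 = 0.8571
  k = 3: (36 + 18 + 9)/63 = 63/63 = 1

Summary (fraction, with percent):

explained: PC1 0.5714 (57.14%), PC2 0.2857 (28.57%), PC3 0.1429 (14.29%);  cumulative: 0.5714, 0.8571, 1


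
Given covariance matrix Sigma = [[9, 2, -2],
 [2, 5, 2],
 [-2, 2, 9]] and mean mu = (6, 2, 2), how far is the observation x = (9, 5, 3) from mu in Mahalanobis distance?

Step 1 — centre the observation: (x - mu) = (3, 3, 1).

Step 2 — invert Sigma (cofactor / det for 3×3, or solve directly):
  Sigma^{-1} = [[0.138, -0.0741, 0.0471],
 [-0.0741, 0.2593, -0.0741],
 [0.0471, -0.0741, 0.138]].

Step 3 — form the quadratic (x - mu)^T · Sigma^{-1} · (x - mu):
  Sigma^{-1} · (x - mu) = (0.2391, 0.4815, 0.0572).
  (x - mu)^T · [Sigma^{-1} · (x - mu)] = (3)·(0.2391) + (3)·(0.4815) + (1)·(0.0572) = 2.2189.

Step 4 — take square root: d = √(2.2189) ≈ 1.4896.

d(x, mu) = √(2.2189) ≈ 1.4896


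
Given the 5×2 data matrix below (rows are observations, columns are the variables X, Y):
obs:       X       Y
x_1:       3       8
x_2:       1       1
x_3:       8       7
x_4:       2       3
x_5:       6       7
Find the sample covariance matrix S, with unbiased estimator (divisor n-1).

Step 1 — column means:
  mean(X) = (3 + 1 + 8 + 2 + 6) / 5 = 20/5 = 4
  mean(Y) = (8 + 1 + 7 + 3 + 7) / 5 = 26/5 = 5.2

Step 2 — sample covariance S[i,j] = (1/(n-1)) · Σ_k (x_{k,i} - mean_i) · (x_{k,j} - mean_j), with n-1 = 4.
  S[X,X] = ((-1)·(-1) + (-3)·(-3) + (4)·(4) + (-2)·(-2) + (2)·(2)) / 4 = 34/4 = 8.5
  S[X,Y] = ((-1)·(2.8) + (-3)·(-4.2) + (4)·(1.8) + (-2)·(-2.2) + (2)·(1.8)) / 4 = 25/4 = 6.25
  S[Y,Y] = ((2.8)·(2.8) + (-4.2)·(-4.2) + (1.8)·(1.8) + (-2.2)·(-2.2) + (1.8)·(1.8)) / 4 = 36.8/4 = 9.2

S is symmetric (S[j,i] = S[i,j]). Assembling:

S = [[8.5, 6.25],
 [6.25, 9.2]]


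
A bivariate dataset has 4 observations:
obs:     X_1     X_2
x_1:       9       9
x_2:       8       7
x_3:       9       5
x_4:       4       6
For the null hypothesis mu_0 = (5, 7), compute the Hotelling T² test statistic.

Step 1 — sample mean vector:
  mean(X_1) = (9 + 8 + 9 + 4) / 4 = 30/4 = 7.5
  mean(X_2) = (9 + 7 + 5 + 6) / 4 = 27/4 = 6.75
  x̄ = (7.5, 6.75),  deviation x̄ - mu_0 = (7.5, 6.75) - (5, 7) = (2.5, -0.25).

Step 2 — sample covariance matrix, S[i,j] = (1/(n-1)) · Σ_k (x_{k,i} - mean_i) · (x_{k,j} - mean_j), divisor n-1 = 3:
  S[X_1,X_1] = ((1.5)·(1.5) + (0.5)·(0.5) + (1.5)·(1.5) + (-3.5)·(-3.5)) / 3 = 17/3 = 5.6667
  S[X_1,X_2] = ((1.5)·(2.25) + (0.5)·(0.25) + (1.5)·(-1.75) + (-3.5)·(-0.75)) / 3 = 3.5/3 = 1.1667
  S[X_2,X_2] = ((2.25)·(2.25) + (0.25)·(0.25) + (-1.75)·(-1.75) + (-0.75)·(-0.75)) / 3 = 8.75/3 = 2.9167
  S = [[5.6667, 1.1667],
 [1.1667, 2.9167]].

Step 3 — invert S. det(S) = 5.6667·2.9167 - (1.1667)² = 15.1667.
  S^{-1} = (1/det) · [[d, -b], [-b, a]] = [[0.1923, -0.0769],
 [-0.0769, 0.3736]].

Step 4 — quadratic form (x̄ - mu_0)^T · S^{-1} · (x̄ - mu_0):
  S^{-1} · (x̄ - mu_0) = (0.5, -0.2857),
  (x̄ - mu_0)^T · [...] = (2.5)·(0.5) + (-0.25)·(-0.2857) = 1.3214.

Step 5 — scale by n: T² = 4 · 1.3214 = 5.2857.

T² ≈ 5.2857


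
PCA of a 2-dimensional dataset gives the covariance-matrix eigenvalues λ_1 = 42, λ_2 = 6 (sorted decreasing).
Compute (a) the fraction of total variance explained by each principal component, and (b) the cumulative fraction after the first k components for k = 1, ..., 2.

Step 1 — total variance = trace(Sigma) = Σ λ_i = 42 + 6 = 48.

Step 2 — fraction explained by component i = λ_i / Σ λ:
  PC1: 42/48 = 0.875
  PC2: 6/48 = 0.125

Step 3 — cumulative fraction after k components = (λ_1 + ... + λ_k) / Σ λ:
  k = 1: 42/48 = 0.875
  k = 2: (42 + 6)/48 = 48/48 = 1

Summary (fraction, with percent):

explained: PC1 0.875 (87.5%), PC2 0.125 (12.5%);  cumulative: 0.875, 1


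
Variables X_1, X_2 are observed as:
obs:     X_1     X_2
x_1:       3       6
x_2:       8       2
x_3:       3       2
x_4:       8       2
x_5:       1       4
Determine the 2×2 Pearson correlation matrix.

Step 1 — column means:
  mean(X_1) = (3 + 8 + 3 + 8 + 1) / 5 = 23/5 = 4.6
  mean(X_2) = (6 + 2 + 2 + 2 + 4) / 5 = 16/5 = 3.2

Step 2 — sample variances and covariances s[i,j] = (1/(n-1)) · Σ_k (x_{k,i} - mean_i) · (x_{k,j} - mean_j), with n-1 = 4:
  s[X_1,X_1] = ((-1.6)·(-1.6) + (3.4)·(3.4) + (-1.6)·(-1.6) + (3.4)·(3.4) + (-3.6)·(-3.6)) / 4 = 41.2/4 = 10.3
  s[X_1,X_2] = ((-1.6)·(2.8) + (3.4)·(-1.2) + (-1.6)·(-1.2) + (3.4)·(-1.2) + (-3.6)·(0.8)) / 4 = -13.6/4 = -3.4
  s[X_2,X_2] = ((2.8)·(2.8) + (-1.2)·(-1.2) + (-1.2)·(-1.2) + (-1.2)·(-1.2) + (0.8)·(0.8)) / 4 = 12.8/4 = 3.2
  Sample standard deviations s_i = √(s[i,i]):
  s(X_1) = √(10.3) = 3.2094
  s(X_2) = √(3.2) = 1.7889

Step 3 — r_{ij} = s_{ij} / (s_i · s_j):
  r[X_1,X_1] = 1 (diagonal).
  r[X_1,X_2] = -3.4 / (3.2094 · 1.7889) = -3.4 / 5.7411 = -0.5922
  r[X_2,X_2] = 1 (diagonal).

R is symmetric with unit diagonal. Assembling:

R = [[1, -0.5922],
 [-0.5922, 1]]


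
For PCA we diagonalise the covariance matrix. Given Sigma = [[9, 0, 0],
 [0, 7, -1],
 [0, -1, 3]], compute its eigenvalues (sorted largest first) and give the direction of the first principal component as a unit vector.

Step 1 — characteristic polynomial p(λ) = det(λI - Sigma) = λ³ - tr·λ² + c_1·λ - det, where tr = trace, c_1 = sum of the principal 2×2 minors, det = det(Sigma):
  tr = 9 + 7 + 3 = 19,
  c_1 = (9·7 - (0)²) + (9·3 - (0)²) + (7·3 - (-1)²) = 63 + 27 + 20 = 110,
  det = 9·(7·3 - (-1)²) - (0)·((0)·3 - (-1)·(0)) + (0)·((0)·(-1) - 7·(0)) = 9·(20) - (0)·(0) + (0)·(0) = 180.
  So p(λ) = λ³ - 19λ² + 110λ - 180.
Step 2 — look for an integer root (rational root theorem: any rational root is an integer divisor of 180). Testing λ = 9:
  p(9) = 729 - 1539 + 990 - 180 = 0  ✓
  Dividing out (λ - 9): p(λ) = (λ - 9)(λ² - 10λ + 20).
Step 3 — remaining eigenvalues from the quadratic λ² - 10λ + 20 = 0:
  Δ = 10² - 4·20 = 100 - 80 = 20,  λ = (10 ± √20)/2 = (10 ± 4.4721)/2 ≈ 7.2361 or 2.7639.
  Sorted: λ_1 = 9,  λ_2 = 7.2361,  λ_3 = 2.7639  (check: sum = 19 = tr ✓).

Step 4 — unit eigenvector for λ_1 = 9: v spans the null space of (Sigma - λ_1 I), whose rows are
  r_1 = (0, 0, 0),  r_2 = (0, -2, -1),  r_3 = (0, -1, -6).
  v is orthogonal to every row, so take v ∝ r_2 × r_3 = ((-2)·(-6) - (-1)·(-1), (-1)·(0) - (0)·(-6), (0)·(-1) - (-2)·(0)) = (11, 0, 0).
  Rescale (divide by 11): u = (1, 0, 0).
  ||u|| = √((1)² + (0)² + (0)²) = √(1) = 1,  v_1 = u/||u|| ≈ (1, 0, 0) (||v_1|| = 1).

λ_1 = 9,  λ_2 = 7.2361,  λ_3 = 2.7639;  v_1 ≈ (1, 0, 0)


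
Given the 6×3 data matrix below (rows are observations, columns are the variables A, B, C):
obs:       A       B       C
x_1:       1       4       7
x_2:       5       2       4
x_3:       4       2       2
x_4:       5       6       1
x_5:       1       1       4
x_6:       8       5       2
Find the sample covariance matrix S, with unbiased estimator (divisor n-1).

Step 1 — column means:
  mean(A) = (1 + 5 + 4 + 5 + 1 + 8) / 6 = 24/6 = 4
  mean(B) = (4 + 2 + 2 + 6 + 1 + 5) / 6 = 20/6 = 3.3333
  mean(C) = (7 + 4 + 2 + 1 + 4 + 2) / 6 = 20/6 = 3.3333

Step 2 — sample covariance S[i,j] = (1/(n-1)) · Σ_k (x_{k,i} - mean_i) · (x_{k,j} - mean_j), with n-1 = 5.
  S[A,A] = ((-3)·(-3) + (1)·(1) + (0)·(0) + (1)·(1) + (-3)·(-3) + (4)·(4)) / 5 = 36/5 = 7.2
  S[A,B] = ((-3)·(0.6667) + (1)·(-1.3333) + (0)·(-1.3333) + (1)·(2.6667) + (-3)·(-2.3333) + (4)·(1.6667)) / 5 = 13/5 = 2.6
  S[A,C] = ((-3)·(3.6667) + (1)·(0.6667) + (0)·(-1.3333) + (1)·(-2.3333) + (-3)·(0.6667) + (4)·(-1.3333)) / 5 = -20/5 = -4
  S[B,B] = ((0.6667)·(0.6667) + (-1.3333)·(-1.3333) + (-1.3333)·(-1.3333) + (2.6667)·(2.6667) + (-2.3333)·(-2.3333) + (1.6667)·(1.6667)) / 5 = 19.3333/5 = 3.8667
  S[B,C] = ((0.6667)·(3.6667) + (-1.3333)·(0.6667) + (-1.3333)·(-1.3333) + (2.6667)·(-2.3333) + (-2.3333)·(0.6667) + (1.6667)·(-1.3333)) / 5 = -6.6667/5 = -1.3333
  S[C,C] = ((3.6667)·(3.6667) + (0.6667)·(0.6667) + (-1.3333)·(-1.3333) + (-2.3333)·(-2.3333) + (0.6667)·(0.6667) + (-1.3333)·(-1.3333)) / 5 = 23.3333/5 = 4.6667

S is symmetric (S[j,i] = S[i,j]). Assembling:

S = [[7.2, 2.6, -4],
 [2.6, 3.8667, -1.3333],
 [-4, -1.3333, 4.6667]]


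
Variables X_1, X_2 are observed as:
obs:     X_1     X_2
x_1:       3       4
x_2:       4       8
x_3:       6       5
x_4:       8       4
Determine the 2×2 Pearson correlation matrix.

Step 1 — column means:
  mean(X_1) = (3 + 4 + 6 + 8) / 4 = 21/4 = 5.25
  mean(X_2) = (4 + 8 + 5 + 4) / 4 = 21/4 = 5.25

Step 2 — sample variances and covariances s[i,j] = (1/(n-1)) · Σ_k (x_{k,i} - mean_i) · (x_{k,j} - mean_j), with n-1 = 3:
  s[X_1,X_1] = ((-2.25)·(-2.25) + (-1.25)·(-1.25) + (0.75)·(0.75) + (2.75)·(2.75)) / 3 = 14.75/3 = 4.9167
  s[X_1,X_2] = ((-2.25)·(-1.25) + (-1.25)·(2.75) + (0.75)·(-0.25) + (2.75)·(-1.25)) / 3 = -4.25/3 = -1.4167
  s[X_2,X_2] = ((-1.25)·(-1.25) + (2.75)·(2.75) + (-0.25)·(-0.25) + (-1.25)·(-1.25)) / 3 = 10.75/3 = 3.5833
  Sample standard deviations s_i = √(s[i,i]):
  s(X_1) = √(4.9167) = 2.2174
  s(X_2) = √(3.5833) = 1.893

Step 3 — r_{ij} = s_{ij} / (s_i · s_j):
  r[X_1,X_1] = 1 (diagonal).
  r[X_1,X_2] = -1.4167 / (2.2174 · 1.893) = -1.4167 / 4.1974 = -0.3375
  r[X_2,X_2] = 1 (diagonal).

R is symmetric with unit diagonal. Assembling:

R = [[1, -0.3375],
 [-0.3375, 1]]


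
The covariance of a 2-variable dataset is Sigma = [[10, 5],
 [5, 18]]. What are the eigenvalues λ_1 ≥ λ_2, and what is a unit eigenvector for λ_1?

Step 1 — characteristic polynomial of 2×2 Sigma:
  det(Sigma - λI) = λ² - trace · λ + det = 0.
  trace = 10 + 18 = 28, det = 10·18 - (5)² = 155.
Step 2 — discriminant:
  Δ = trace² - 4·det = 784 - 620 = 164.
Step 3 — eigenvalues:
  λ = (trace ± √Δ)/2 = (28 ± 12.8062)/2,
  λ_1 = 20.4031,  λ_2 = 7.5969.

Step 4 — unit eigenvector for λ_1: solve (Sigma - λ_1 I)v = 0. First row:
  (10 - 20.4031)·v_x + (5)·v_y = 0, i.e. (-10.4031)·v_x + (5)·v_y = 0,
  so v ∝ (b, λ_1 - a) = (5, 10.4031) = u.
  ||u|| = √((5)² + (10.4031)²) = √(133.225) ≈ 11.5423,
  v_1 = u/||u|| ≈ (0.4332, 0.9013) (||v_1|| = 1).

λ_1 = 20.4031,  λ_2 = 7.5969;  v_1 ≈ (0.4332, 0.9013)


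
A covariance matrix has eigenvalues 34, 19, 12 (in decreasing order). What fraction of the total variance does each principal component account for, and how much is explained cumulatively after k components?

Step 1 — total variance = trace(Sigma) = Σ λ_i = 34 + 19 + 12 = 65.

Step 2 — fraction explained by component i = λ_i / Σ λ:
  PC1: 34/65 = 0.5231
  PC2: 19/65 = 0.2923
  PC3: 12/65 = 0.1846

Step 3 — cumulative fraction after k components = (λ_1 + ... + λ_k) / Σ λ:
  k = 1: 34/65 = 0.5231
  k = 2: (34 + 19)/65 = 53/65 = 0.8154
  k = 3: (34 + 19 + 12)/65 = 65/65 = 1

Summary (fraction, with percent):

explained: PC1 0.5231 (52.31%), PC2 0.2923 (29.23%), PC3 0.1846 (18.46%);  cumulative: 0.5231, 0.8154, 1


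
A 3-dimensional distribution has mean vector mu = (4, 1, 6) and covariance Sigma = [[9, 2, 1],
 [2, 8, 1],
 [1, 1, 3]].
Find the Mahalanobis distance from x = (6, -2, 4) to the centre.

Step 1 — centre the observation: (x - mu) = (2, -3, -2).

Step 2 — invert Sigma (cofactor / det for 3×3, or solve directly):
  Sigma^{-1} = [[0.1204, -0.0262, -0.0314],
 [-0.0262, 0.1361, -0.0366],
 [-0.0314, -0.0366, 0.356]].

Step 3 — form the quadratic (x - mu)^T · Sigma^{-1} · (x - mu):
  Sigma^{-1} · (x - mu) = (0.3822, -0.3874, -0.6649).
  (x - mu)^T · [Sigma^{-1} · (x - mu)] = (2)·(0.3822) + (-3)·(-0.3874) + (-2)·(-0.6649) = 3.2565.

Step 4 — take square root: d = √(3.2565) ≈ 1.8046.

d(x, mu) = √(3.2565) ≈ 1.8046


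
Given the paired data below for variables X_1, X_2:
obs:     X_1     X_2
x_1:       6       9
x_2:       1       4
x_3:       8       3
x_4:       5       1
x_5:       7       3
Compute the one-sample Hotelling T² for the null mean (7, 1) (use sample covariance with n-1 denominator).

Step 1 — sample mean vector:
  mean(X_1) = (6 + 1 + 8 + 5 + 7) / 5 = 27/5 = 5.4
  mean(X_2) = (9 + 4 + 3 + 1 + 3) / 5 = 20/5 = 4
  x̄ = (5.4, 4),  deviation x̄ - mu_0 = (5.4, 4) - (7, 1) = (-1.6, 3).

Step 2 — sample covariance matrix, S[i,j] = (1/(n-1)) · Σ_k (x_{k,i} - mean_i) · (x_{k,j} - mean_j), divisor n-1 = 4:
  S[X_1,X_1] = ((0.6)·(0.6) + (-4.4)·(-4.4) + (2.6)·(2.6) + (-0.4)·(-0.4) + (1.6)·(1.6)) / 4 = 29.2/4 = 7.3
  S[X_1,X_2] = ((0.6)·(5) + (-4.4)·(0) + (2.6)·(-1) + (-0.4)·(-3) + (1.6)·(-1)) / 4 = 0/4 = 0
  S[X_2,X_2] = ((5)·(5) + (0)·(0) + (-1)·(-1) + (-3)·(-3) + (-1)·(-1)) / 4 = 36/4 = 9
  S = [[7.3, 0],
 [0, 9]].

Step 3 — invert S. det(S) = 7.3·9 - (0)² = 65.7.
  S^{-1} = (1/det) · [[d, -b], [-b, a]] = [[0.137, 0],
 [0, 0.1111]].

Step 4 — quadratic form (x̄ - mu_0)^T · S^{-1} · (x̄ - mu_0):
  S^{-1} · (x̄ - mu_0) = (-0.2192, 0.3333),
  (x̄ - mu_0)^T · [...] = (-1.6)·(-0.2192) + (3)·(0.3333) = 1.3507.

Step 5 — scale by n: T² = 5 · 1.3507 = 6.7534.

T² ≈ 6.7534


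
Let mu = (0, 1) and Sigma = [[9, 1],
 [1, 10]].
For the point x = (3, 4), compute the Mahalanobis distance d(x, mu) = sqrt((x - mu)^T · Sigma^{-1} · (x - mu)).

Step 1 — centre the observation: (x - mu) = (3, 3).

Step 2 — invert Sigma. det(Sigma) = 9·10 - (1)² = 89.
  Sigma^{-1} = (1/det) · [[d, -b], [-b, a]] = [[0.1124, -0.0112],
 [-0.0112, 0.1011]].

Step 3 — form the quadratic (x - mu)^T · Sigma^{-1} · (x - mu):
  Sigma^{-1} · (x - mu) = (0.3034, 0.2697).
  (x - mu)^T · [Sigma^{-1} · (x - mu)] = (3)·(0.3034) + (3)·(0.2697) = 1.7191.

Step 4 — take square root: d = √(1.7191) ≈ 1.3111.

d(x, mu) = √(1.7191) ≈ 1.3111


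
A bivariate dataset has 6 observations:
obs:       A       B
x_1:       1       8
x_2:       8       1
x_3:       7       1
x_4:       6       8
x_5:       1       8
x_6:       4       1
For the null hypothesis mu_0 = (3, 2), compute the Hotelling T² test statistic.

Step 1 — sample mean vector:
  mean(A) = (1 + 8 + 7 + 6 + 1 + 4) / 6 = 27/6 = 4.5
  mean(B) = (8 + 1 + 1 + 8 + 8 + 1) / 6 = 27/6 = 4.5
  x̄ = (4.5, 4.5),  deviation x̄ - mu_0 = (4.5, 4.5) - (3, 2) = (1.5, 2.5).

Step 2 — sample covariance matrix, S[i,j] = (1/(n-1)) · Σ_k (x_{k,i} - mean_i) · (x_{k,j} - mean_j), divisor n-1 = 5:
  S[A,A] = ((-3.5)·(-3.5) + (3.5)·(3.5) + (2.5)·(2.5) + (1.5)·(1.5) + (-3.5)·(-3.5) + (-0.5)·(-0.5)) / 5 = 45.5/5 = 9.1
  S[A,B] = ((-3.5)·(3.5) + (3.5)·(-3.5) + (2.5)·(-3.5) + (1.5)·(3.5) + (-3.5)·(3.5) + (-0.5)·(-3.5)) / 5 = -38.5/5 = -7.7
  S[B,B] = ((3.5)·(3.5) + (-3.5)·(-3.5) + (-3.5)·(-3.5) + (3.5)·(3.5) + (3.5)·(3.5) + (-3.5)·(-3.5)) / 5 = 73.5/5 = 14.7
  S = [[9.1, -7.7],
 [-7.7, 14.7]].

Step 3 — invert S. det(S) = 9.1·14.7 - (-7.7)² = 74.48.
  S^{-1} = (1/det) · [[d, -b], [-b, a]] = [[0.1974, 0.1034],
 [0.1034, 0.1222]].

Step 4 — quadratic form (x̄ - mu_0)^T · S^{-1} · (x̄ - mu_0):
  S^{-1} · (x̄ - mu_0) = (0.5545, 0.4605),
  (x̄ - mu_0)^T · [...] = (1.5)·(0.5545) + (2.5)·(0.4605) = 1.9831.

Step 5 — scale by n: T² = 6 · 1.9831 = 11.8985.

T² ≈ 11.8985


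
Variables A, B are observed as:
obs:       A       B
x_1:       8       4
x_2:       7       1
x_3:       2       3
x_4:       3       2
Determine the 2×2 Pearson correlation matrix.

Step 1 — column means:
  mean(A) = (8 + 7 + 2 + 3) / 4 = 20/4 = 5
  mean(B) = (4 + 1 + 3 + 2) / 4 = 10/4 = 2.5

Step 2 — sample variances and covariances s[i,j] = (1/(n-1)) · Σ_k (x_{k,i} - mean_i) · (x_{k,j} - mean_j), with n-1 = 3:
  s[A,A] = ((3)·(3) + (2)·(2) + (-3)·(-3) + (-2)·(-2)) / 3 = 26/3 = 8.6667
  s[A,B] = ((3)·(1.5) + (2)·(-1.5) + (-3)·(0.5) + (-2)·(-0.5)) / 3 = 1/3 = 0.3333
  s[B,B] = ((1.5)·(1.5) + (-1.5)·(-1.5) + (0.5)·(0.5) + (-0.5)·(-0.5)) / 3 = 5/3 = 1.6667
  Sample standard deviations s_i = √(s[i,i]):
  s(A) = √(8.6667) = 2.9439
  s(B) = √(1.6667) = 1.291

Step 3 — r_{ij} = s_{ij} / (s_i · s_j):
  r[A,A] = 1 (diagonal).
  r[A,B] = 0.3333 / (2.9439 · 1.291) = 0.3333 / 3.8006 = 0.0877
  r[B,B] = 1 (diagonal).

R is symmetric with unit diagonal. Assembling:

R = [[1, 0.0877],
 [0.0877, 1]]


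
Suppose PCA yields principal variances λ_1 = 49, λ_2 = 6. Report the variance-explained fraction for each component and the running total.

Step 1 — total variance = trace(Sigma) = Σ λ_i = 49 + 6 = 55.

Step 2 — fraction explained by component i = λ_i / Σ λ:
  PC1: 49/55 = 0.8909
  PC2: 6/55 = 0.1091

Step 3 — cumulative fraction after k components = (λ_1 + ... + λ_k) / Σ λ:
  k = 1: 49/55 = 0.8909
  k = 2: (49 + 6)/55 = 55/55 = 1

Summary (fraction, with percent):

explained: PC1 0.8909 (89.09%), PC2 0.1091 (10.91%);  cumulative: 0.8909, 1


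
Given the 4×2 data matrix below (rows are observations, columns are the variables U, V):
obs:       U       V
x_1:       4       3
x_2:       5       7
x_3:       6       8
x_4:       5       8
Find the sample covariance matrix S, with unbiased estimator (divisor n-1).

Step 1 — column means:
  mean(U) = (4 + 5 + 6 + 5) / 4 = 20/4 = 5
  mean(V) = (3 + 7 + 8 + 8) / 4 = 26/4 = 6.5

Step 2 — sample covariance S[i,j] = (1/(n-1)) · Σ_k (x_{k,i} - mean_i) · (x_{k,j} - mean_j), with n-1 = 3.
  S[U,U] = ((-1)·(-1) + (0)·(0) + (1)·(1) + (0)·(0)) / 3 = 2/3 = 0.6667
  S[U,V] = ((-1)·(-3.5) + (0)·(0.5) + (1)·(1.5) + (0)·(1.5)) / 3 = 5/3 = 1.6667
  S[V,V] = ((-3.5)·(-3.5) + (0.5)·(0.5) + (1.5)·(1.5) + (1.5)·(1.5)) / 3 = 17/3 = 5.6667

S is symmetric (S[j,i] = S[i,j]). Assembling:

S = [[0.6667, 1.6667],
 [1.6667, 5.6667]]


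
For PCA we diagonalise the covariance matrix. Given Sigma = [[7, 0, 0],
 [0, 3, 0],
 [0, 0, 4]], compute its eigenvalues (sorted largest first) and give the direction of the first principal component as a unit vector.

Step 1 — characteristic polynomial p(λ) = det(λI - Sigma) = λ³ - tr·λ² + c_1·λ - det, where tr = trace, c_1 = sum of the principal 2×2 minors, det = det(Sigma):
  tr = 7 + 3 + 4 = 14,
  c_1 = (7·3 - (0)²) + (7·4 - (0)²) + (3·4 - (0)²) = 21 + 28 + 12 = 61,
  det = 7·(3·4 - (0)²) - (0)·((0)·4 - (0)·(0)) + (0)·((0)·(0) - 3·(0)) = 7·(12) - (0)·(0) + (0)·(0) = 84.
  So p(λ) = λ³ - 14λ² + 61λ - 84.
Step 2 — look for an integer root (rational root theorem: any rational root is an integer divisor of 84). Testing λ = 3:
  p(3) = 27 - 126 + 183 - 84 = 0  ✓
  Dividing out (λ - 3): p(λ) = (λ - 3)(λ² - 11λ + 28).
Step 3 — remaining eigenvalues from the quadratic λ² - 11λ + 28 = 0:
  Δ = 11² - 4·28 = 121 - 112 = 9,  λ = (11 ± √9)/2 = (11 ± 3)/2 = 7 or 4.
  Sorted: λ_1 = 7,  λ_2 = 4,  λ_3 = 3  (check: sum = 14 = tr ✓).

Step 4 — unit eigenvector for λ_1 = 7: v spans the null space of (Sigma - λ_1 I), whose rows are
  r_1 = (0, 0, 0),  r_2 = (0, -4, 0),  r_3 = (0, 0, -3).
  v is orthogonal to every row, so take v ∝ r_2 × r_3 = ((-4)·(-3) - (0)·(0), (0)·(0) - (0)·(-3), (0)·(0) - (-4)·(0)) = (12, 0, 0).
  Rescale (divide by 12): u = (1, 0, 0).
  ||u|| = √((1)² + (0)² + (0)²) = √(1) = 1,  v_1 = u/||u|| ≈ (1, 0, 0) (||v_1|| = 1).

λ_1 = 7,  λ_2 = 4,  λ_3 = 3;  v_1 ≈ (1, 0, 0)


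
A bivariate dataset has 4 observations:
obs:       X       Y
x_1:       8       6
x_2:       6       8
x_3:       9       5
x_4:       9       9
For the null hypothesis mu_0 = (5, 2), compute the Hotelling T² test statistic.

Step 1 — sample mean vector:
  mean(X) = (8 + 6 + 9 + 9) / 4 = 32/4 = 8
  mean(Y) = (6 + 8 + 5 + 9) / 4 = 28/4 = 7
  x̄ = (8, 7),  deviation x̄ - mu_0 = (8, 7) - (5, 2) = (3, 5).

Step 2 — sample covariance matrix, S[i,j] = (1/(n-1)) · Σ_k (x_{k,i} - mean_i) · (x_{k,j} - mean_j), divisor n-1 = 3:
  S[X,X] = ((0)·(0) + (-2)·(-2) + (1)·(1) + (1)·(1)) / 3 = 6/3 = 2
  S[X,Y] = ((0)·(-1) + (-2)·(1) + (1)·(-2) + (1)·(2)) / 3 = -2/3 = -0.6667
  S[Y,Y] = ((-1)·(-1) + (1)·(1) + (-2)·(-2) + (2)·(2)) / 3 = 10/3 = 3.3333
  S = [[2, -0.6667],
 [-0.6667, 3.3333]].

Step 3 — invert S. det(S) = 2·3.3333 - (-0.6667)² = 6.2222.
  S^{-1} = (1/det) · [[d, -b], [-b, a]] = [[0.5357, 0.1071],
 [0.1071, 0.3214]].

Step 4 — quadratic form (x̄ - mu_0)^T · S^{-1} · (x̄ - mu_0):
  S^{-1} · (x̄ - mu_0) = (2.1429, 1.9286),
  (x̄ - mu_0)^T · [...] = (3)·(2.1429) + (5)·(1.9286) = 16.0714.

Step 5 — scale by n: T² = 4 · 16.0714 = 64.2857.

T² ≈ 64.2857


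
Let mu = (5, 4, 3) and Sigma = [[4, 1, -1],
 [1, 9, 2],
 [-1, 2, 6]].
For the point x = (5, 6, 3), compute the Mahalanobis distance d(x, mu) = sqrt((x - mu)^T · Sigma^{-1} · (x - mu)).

Step 1 — centre the observation: (x - mu) = (0, 2, 0).

Step 2 — invert Sigma (cofactor / det for 3×3, or solve directly):
  Sigma^{-1} = [[0.2762, -0.0442, 0.0608],
 [-0.0442, 0.1271, -0.0497],
 [0.0608, -0.0497, 0.1934]].

Step 3 — form the quadratic (x - mu)^T · Sigma^{-1} · (x - mu):
  Sigma^{-1} · (x - mu) = (-0.0884, 0.2541, -0.0994).
  (x - mu)^T · [Sigma^{-1} · (x - mu)] = (0)·(-0.0884) + (2)·(0.2541) + (0)·(-0.0994) = 0.5083.

Step 4 — take square root: d = √(0.5083) ≈ 0.7129.

d(x, mu) = √(0.5083) ≈ 0.7129


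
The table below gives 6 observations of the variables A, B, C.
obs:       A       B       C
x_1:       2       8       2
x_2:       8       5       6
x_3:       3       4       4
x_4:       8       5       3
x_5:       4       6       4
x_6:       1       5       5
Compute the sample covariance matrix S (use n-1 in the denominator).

Step 1 — column means:
  mean(A) = (2 + 8 + 3 + 8 + 4 + 1) / 6 = 26/6 = 4.3333
  mean(B) = (8 + 5 + 4 + 5 + 6 + 5) / 6 = 33/6 = 5.5
  mean(C) = (2 + 6 + 4 + 3 + 4 + 5) / 6 = 24/6 = 4

Step 2 — sample covariance S[i,j] = (1/(n-1)) · Σ_k (x_{k,i} - mean_i) · (x_{k,j} - mean_j), with n-1 = 5.
  S[A,A] = ((-2.3333)·(-2.3333) + (3.6667)·(3.6667) + (-1.3333)·(-1.3333) + (3.6667)·(3.6667) + (-0.3333)·(-0.3333) + (-3.3333)·(-3.3333)) / 5 = 45.3333/5 = 9.0667
  S[A,B] = ((-2.3333)·(2.5) + (3.6667)·(-0.5) + (-1.3333)·(-1.5) + (3.6667)·(-0.5) + (-0.3333)·(0.5) + (-3.3333)·(-0.5)) / 5 = -6/5 = -1.2
  S[A,C] = ((-2.3333)·(-2) + (3.6667)·(2) + (-1.3333)·(0) + (3.6667)·(-1) + (-0.3333)·(0) + (-3.3333)·(1)) / 5 = 5/5 = 1
  S[B,B] = ((2.5)·(2.5) + (-0.5)·(-0.5) + (-1.5)·(-1.5) + (-0.5)·(-0.5) + (0.5)·(0.5) + (-0.5)·(-0.5)) / 5 = 9.5/5 = 1.9
  S[B,C] = ((2.5)·(-2) + (-0.5)·(2) + (-1.5)·(0) + (-0.5)·(-1) + (0.5)·(0) + (-0.5)·(1)) / 5 = -6/5 = -1.2
  S[C,C] = ((-2)·(-2) + (2)·(2) + (0)·(0) + (-1)·(-1) + (0)·(0) + (1)·(1)) / 5 = 10/5 = 2

S is symmetric (S[j,i] = S[i,j]). Assembling:

S = [[9.0667, -1.2, 1],
 [-1.2, 1.9, -1.2],
 [1, -1.2, 2]]


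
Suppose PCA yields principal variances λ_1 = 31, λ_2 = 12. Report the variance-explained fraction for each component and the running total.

Step 1 — total variance = trace(Sigma) = Σ λ_i = 31 + 12 = 43.

Step 2 — fraction explained by component i = λ_i / Σ λ:
  PC1: 31/43 = 0.7209
  PC2: 12/43 = 0.2791

Step 3 — cumulative fraction after k components = (λ_1 + ... + λ_k) / Σ λ:
  k = 1: 31/43 = 0.7209
  k = 2: (31 + 12)/43 = 43/43 = 1

Summary (fraction, with percent):

explained: PC1 0.7209 (72.09%), PC2 0.2791 (27.91%);  cumulative: 0.7209, 1


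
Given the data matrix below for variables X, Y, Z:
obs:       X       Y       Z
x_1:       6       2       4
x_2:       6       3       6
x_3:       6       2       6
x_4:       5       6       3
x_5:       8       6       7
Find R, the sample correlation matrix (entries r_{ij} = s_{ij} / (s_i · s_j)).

Step 1 — column means:
  mean(X) = (6 + 6 + 6 + 5 + 8) / 5 = 31/5 = 6.2
  mean(Y) = (2 + 3 + 2 + 6 + 6) / 5 = 19/5 = 3.8
  mean(Z) = (4 + 6 + 6 + 3 + 7) / 5 = 26/5 = 5.2

Step 2 — sample variances and covariances s[i,j] = (1/(n-1)) · Σ_k (x_{k,i} - mean_i) · (x_{k,j} - mean_j), with n-1 = 4:
  s[X,X] = ((-0.2)·(-0.2) + (-0.2)·(-0.2) + (-0.2)·(-0.2) + (-1.2)·(-1.2) + (1.8)·(1.8)) / 4 = 4.8/4 = 1.2
  s[X,Y] = ((-0.2)·(-1.8) + (-0.2)·(-0.8) + (-0.2)·(-1.8) + (-1.2)·(2.2) + (1.8)·(2.2)) / 4 = 2.2/4 = 0.55
  s[X,Z] = ((-0.2)·(-1.2) + (-0.2)·(0.8) + (-0.2)·(0.8) + (-1.2)·(-2.2) + (1.8)·(1.8)) / 4 = 5.8/4 = 1.45
  s[Y,Y] = ((-1.8)·(-1.8) + (-0.8)·(-0.8) + (-1.8)·(-1.8) + (2.2)·(2.2) + (2.2)·(2.2)) / 4 = 16.8/4 = 4.2
  s[Y,Z] = ((-1.8)·(-1.2) + (-0.8)·(0.8) + (-1.8)·(0.8) + (2.2)·(-2.2) + (2.2)·(1.8)) / 4 = -0.8/4 = -0.2
  s[Z,Z] = ((-1.2)·(-1.2) + (0.8)·(0.8) + (0.8)·(0.8) + (-2.2)·(-2.2) + (1.8)·(1.8)) / 4 = 10.8/4 = 2.7
  Sample standard deviations s_i = √(s[i,i]):
  s(X) = √(1.2) = 1.0954
  s(Y) = √(4.2) = 2.0494
  s(Z) = √(2.7) = 1.6432

Step 3 — r_{ij} = s_{ij} / (s_i · s_j):
  r[X,X] = 1 (diagonal).
  r[X,Y] = 0.55 / (1.0954 · 2.0494) = 0.55 / 2.245 = 0.245
  r[X,Z] = 1.45 / (1.0954 · 1.6432) = 1.45 / 1.8 = 0.8056
  r[Y,Y] = 1 (diagonal).
  r[Y,Z] = -0.2 / (2.0494 · 1.6432) = -0.2 / 3.3675 = -0.0594
  r[Z,Z] = 1 (diagonal).

R is symmetric with unit diagonal. Assembling:

R = [[1, 0.245, 0.8056],
 [0.245, 1, -0.0594],
 [0.8056, -0.0594, 1]]


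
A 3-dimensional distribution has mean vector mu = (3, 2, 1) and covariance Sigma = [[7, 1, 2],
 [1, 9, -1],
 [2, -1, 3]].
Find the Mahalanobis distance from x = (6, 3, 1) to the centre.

Step 1 — centre the observation: (x - mu) = (3, 1, 0).

Step 2 — invert Sigma (cofactor / det for 3×3, or solve directly):
  Sigma^{-1} = [[0.1871, -0.036, -0.1367],
 [-0.036, 0.1223, 0.0647],
 [-0.1367, 0.0647, 0.446]].

Step 3 — form the quadratic (x - mu)^T · Sigma^{-1} · (x - mu):
  Sigma^{-1} · (x - mu) = (0.5252, 0.0144, -0.3453).
  (x - mu)^T · [Sigma^{-1} · (x - mu)] = (3)·(0.5252) + (1)·(0.0144) + (0)·(-0.3453) = 1.5899.

Step 4 — take square root: d = √(1.5899) ≈ 1.2609.

d(x, mu) = √(1.5899) ≈ 1.2609


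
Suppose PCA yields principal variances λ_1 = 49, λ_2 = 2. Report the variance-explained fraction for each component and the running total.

Step 1 — total variance = trace(Sigma) = Σ λ_i = 49 + 2 = 51.

Step 2 — fraction explained by component i = λ_i / Σ λ:
  PC1: 49/51 = 0.9608
  PC2: 2/51 = 0.0392

Step 3 — cumulative fraction after k components = (λ_1 + ... + λ_k) / Σ λ:
  k = 1: 49/51 = 0.9608
  k = 2: (49 + 2)/51 = 51/51 = 1

Summary (fraction, with percent):

explained: PC1 0.9608 (96.08%), PC2 0.0392 (3.92%);  cumulative: 0.9608, 1


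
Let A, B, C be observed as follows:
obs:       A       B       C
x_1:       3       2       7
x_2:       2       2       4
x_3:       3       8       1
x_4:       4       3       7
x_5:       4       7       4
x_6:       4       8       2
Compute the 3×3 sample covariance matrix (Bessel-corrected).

Step 1 — column means:
  mean(A) = (3 + 2 + 3 + 4 + 4 + 4) / 6 = 20/6 = 3.3333
  mean(B) = (2 + 2 + 8 + 3 + 7 + 8) / 6 = 30/6 = 5
  mean(C) = (7 + 4 + 1 + 7 + 4 + 2) / 6 = 25/6 = 4.1667

Step 2 — sample covariance S[i,j] = (1/(n-1)) · Σ_k (x_{k,i} - mean_i) · (x_{k,j} - mean_j), with n-1 = 5.
  S[A,A] = ((-0.3333)·(-0.3333) + (-1.3333)·(-1.3333) + (-0.3333)·(-0.3333) + (0.6667)·(0.6667) + (0.6667)·(0.6667) + (0.6667)·(0.6667)) / 5 = 3.3333/5 = 0.6667
  S[A,B] = ((-0.3333)·(-3) + (-1.3333)·(-3) + (-0.3333)·(3) + (0.6667)·(-2) + (0.6667)·(2) + (0.6667)·(3)) / 5 = 6/5 = 1.2
  S[A,C] = ((-0.3333)·(2.8333) + (-1.3333)·(-0.1667) + (-0.3333)·(-3.1667) + (0.6667)·(2.8333) + (0.6667)·(-0.1667) + (0.6667)·(-2.1667)) / 5 = 0.6667/5 = 0.1333
  S[B,B] = ((-3)·(-3) + (-3)·(-3) + (3)·(3) + (-2)·(-2) + (2)·(2) + (3)·(3)) / 5 = 44/5 = 8.8
  S[B,C] = ((-3)·(2.8333) + (-3)·(-0.1667) + (3)·(-3.1667) + (-2)·(2.8333) + (2)·(-0.1667) + (3)·(-2.1667)) / 5 = -30/5 = -6
  S[C,C] = ((2.8333)·(2.8333) + (-0.1667)·(-0.1667) + (-3.1667)·(-3.1667) + (2.8333)·(2.8333) + (-0.1667)·(-0.1667) + (-2.1667)·(-2.1667)) / 5 = 30.8333/5 = 6.1667

S is symmetric (S[j,i] = S[i,j]). Assembling:

S = [[0.6667, 1.2, 0.1333],
 [1.2, 8.8, -6],
 [0.1333, -6, 6.1667]]


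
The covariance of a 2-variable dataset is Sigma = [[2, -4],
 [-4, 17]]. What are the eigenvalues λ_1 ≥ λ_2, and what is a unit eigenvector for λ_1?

Step 1 — characteristic polynomial of 2×2 Sigma:
  det(Sigma - λI) = λ² - trace · λ + det = 0.
  trace = 2 + 17 = 19, det = 2·17 - (-4)² = 18.
Step 2 — discriminant:
  Δ = trace² - 4·det = 361 - 72 = 289.
Step 3 — eigenvalues:
  λ = (trace ± √Δ)/2 = (19 ± 17)/2,
  λ_1 = 18,  λ_2 = 1.

Step 4 — unit eigenvector for λ_1: solve (Sigma - λ_1 I)v = 0. First row:
  (2 - 18)·v_x + (-4)·v_y = 0, i.e. (-16)·v_x + (-4)·v_y = 0,
  so v ∝ (b, λ_1 - a) = (-4, 16); multiply by -1 so the first entry is positive: u = (4, -16).
  ||u|| = √((4)² + (-16)²) = √(272) ≈ 16.4924,
  v_1 = u/||u|| ≈ (0.2425, -0.9701) (||v_1|| = 1).

λ_1 = 18,  λ_2 = 1;  v_1 ≈ (0.2425, -0.9701)


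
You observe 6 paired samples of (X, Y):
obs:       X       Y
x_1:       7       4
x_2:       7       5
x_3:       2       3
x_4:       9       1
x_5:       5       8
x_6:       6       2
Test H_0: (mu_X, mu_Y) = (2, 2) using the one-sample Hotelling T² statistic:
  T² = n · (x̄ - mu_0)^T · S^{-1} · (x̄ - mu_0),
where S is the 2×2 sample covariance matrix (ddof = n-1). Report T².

Step 1 — sample mean vector:
  mean(X) = (7 + 7 + 2 + 9 + 5 + 6) / 6 = 36/6 = 6
  mean(Y) = (4 + 5 + 3 + 1 + 8 + 2) / 6 = 23/6 = 3.8333
  x̄ = (6, 3.8333),  deviation x̄ - mu_0 = (6, 3.8333) - (2, 2) = (4, 1.8333).

Step 2 — sample covariance matrix, S[i,j] = (1/(n-1)) · Σ_k (x_{k,i} - mean_i) · (x_{k,j} - mean_j), divisor n-1 = 5:
  S[X,X] = ((1)·(1) + (1)·(1) + (-4)·(-4) + (3)·(3) + (-1)·(-1) + (0)·(0)) / 5 = 28/5 = 5.6
  S[X,Y] = ((1)·(0.1667) + (1)·(1.1667) + (-4)·(-0.8333) + (3)·(-2.8333) + (-1)·(4.1667) + (0)·(-1.8333)) / 5 = -8/5 = -1.6
  S[Y,Y] = ((0.1667)·(0.1667) + (1.1667)·(1.1667) + (-0.8333)·(-0.8333) + (-2.8333)·(-2.8333) + (4.1667)·(4.1667) + (-1.8333)·(-1.8333)) / 5 = 30.8333/5 = 6.1667
  S = [[5.6, -1.6],
 [-1.6, 6.1667]].

Step 3 — invert S. det(S) = 5.6·6.1667 - (-1.6)² = 31.9733.
  S^{-1} = (1/det) · [[d, -b], [-b, a]] = [[0.1929, 0.05],
 [0.05, 0.1751]].

Step 4 — quadratic form (x̄ - mu_0)^T · S^{-1} · (x̄ - mu_0):
  S^{-1} · (x̄ - mu_0) = (0.8632, 0.5213),
  (x̄ - mu_0)^T · [...] = (4)·(0.8632) + (1.8333)·(0.5213) = 4.4085.

Step 5 — scale by n: T² = 6 · 4.4085 = 26.4512.

T² ≈ 26.4512


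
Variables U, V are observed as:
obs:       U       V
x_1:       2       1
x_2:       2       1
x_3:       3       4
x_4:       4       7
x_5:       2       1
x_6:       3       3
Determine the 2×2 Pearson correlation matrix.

Step 1 — column means:
  mean(U) = (2 + 2 + 3 + 4 + 2 + 3) / 6 = 16/6 = 2.6667
  mean(V) = (1 + 1 + 4 + 7 + 1 + 3) / 6 = 17/6 = 2.8333

Step 2 — sample variances and covariances s[i,j] = (1/(n-1)) · Σ_k (x_{k,i} - mean_i) · (x_{k,j} - mean_j), with n-1 = 5:
  s[U,U] = ((-0.6667)·(-0.6667) + (-0.6667)·(-0.6667) + (0.3333)·(0.3333) + (1.3333)·(1.3333) + (-0.6667)·(-0.6667) + (0.3333)·(0.3333)) / 5 = 3.3333/5 = 0.6667
  s[U,V] = ((-0.6667)·(-1.8333) + (-0.6667)·(-1.8333) + (0.3333)·(1.1667) + (1.3333)·(4.1667) + (-0.6667)·(-1.8333) + (0.3333)·(0.1667)) / 5 = 9.6667/5 = 1.9333
  s[V,V] = ((-1.8333)·(-1.8333) + (-1.8333)·(-1.8333) + (1.1667)·(1.1667) + (4.1667)·(4.1667) + (-1.8333)·(-1.8333) + (0.1667)·(0.1667)) / 5 = 28.8333/5 = 5.7667
  Sample standard deviations s_i = √(s[i,i]):
  s(U) = √(0.6667) = 0.8165
  s(V) = √(5.7667) = 2.4014

Step 3 — r_{ij} = s_{ij} / (s_i · s_j):
  r[U,U] = 1 (diagonal).
  r[U,V] = 1.9333 / (0.8165 · 2.4014) = 1.9333 / 1.9607 = 0.986
  r[V,V] = 1 (diagonal).

R is symmetric with unit diagonal. Assembling:

R = [[1, 0.986],
 [0.986, 1]]


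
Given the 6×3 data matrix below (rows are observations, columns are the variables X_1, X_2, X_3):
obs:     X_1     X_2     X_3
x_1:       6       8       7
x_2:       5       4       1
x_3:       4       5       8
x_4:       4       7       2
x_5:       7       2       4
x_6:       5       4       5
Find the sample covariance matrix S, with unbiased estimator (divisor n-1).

Step 1 — column means:
  mean(X_1) = (6 + 5 + 4 + 4 + 7 + 5) / 6 = 31/6 = 5.1667
  mean(X_2) = (8 + 4 + 5 + 7 + 2 + 4) / 6 = 30/6 = 5
  mean(X_3) = (7 + 1 + 8 + 2 + 4 + 5) / 6 = 27/6 = 4.5

Step 2 — sample covariance S[i,j] = (1/(n-1)) · Σ_k (x_{k,i} - mean_i) · (x_{k,j} - mean_j), with n-1 = 5.
  S[X_1,X_1] = ((0.8333)·(0.8333) + (-0.1667)·(-0.1667) + (-1.1667)·(-1.1667) + (-1.1667)·(-1.1667) + (1.8333)·(1.8333) + (-0.1667)·(-0.1667)) / 5 = 6.8333/5 = 1.3667
  S[X_1,X_2] = ((0.8333)·(3) + (-0.1667)·(-1) + (-1.1667)·(0) + (-1.1667)·(2) + (1.8333)·(-3) + (-0.1667)·(-1)) / 5 = -5/5 = -1
  S[X_1,X_3] = ((0.8333)·(2.5) + (-0.1667)·(-3.5) + (-1.1667)·(3.5) + (-1.1667)·(-2.5) + (1.8333)·(-0.5) + (-0.1667)·(0.5)) / 5 = 0.5/5 = 0.1
  S[X_2,X_2] = ((3)·(3) + (-1)·(-1) + (0)·(0) + (2)·(2) + (-3)·(-3) + (-1)·(-1)) / 5 = 24/5 = 4.8
  S[X_2,X_3] = ((3)·(2.5) + (-1)·(-3.5) + (0)·(3.5) + (2)·(-2.5) + (-3)·(-0.5) + (-1)·(0.5)) / 5 = 7/5 = 1.4
  S[X_3,X_3] = ((2.5)·(2.5) + (-3.5)·(-3.5) + (3.5)·(3.5) + (-2.5)·(-2.5) + (-0.5)·(-0.5) + (0.5)·(0.5)) / 5 = 37.5/5 = 7.5

S is symmetric (S[j,i] = S[i,j]). Assembling:

S = [[1.3667, -1, 0.1],
 [-1, 4.8, 1.4],
 [0.1, 1.4, 7.5]]


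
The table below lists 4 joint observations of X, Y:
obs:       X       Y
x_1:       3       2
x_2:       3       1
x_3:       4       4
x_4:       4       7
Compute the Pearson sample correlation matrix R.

Step 1 — column means:
  mean(X) = (3 + 3 + 4 + 4) / 4 = 14/4 = 3.5
  mean(Y) = (2 + 1 + 4 + 7) / 4 = 14/4 = 3.5

Step 2 — sample variances and covariances s[i,j] = (1/(n-1)) · Σ_k (x_{k,i} - mean_i) · (x_{k,j} - mean_j), with n-1 = 3:
  s[X,X] = ((-0.5)·(-0.5) + (-0.5)·(-0.5) + (0.5)·(0.5) + (0.5)·(0.5)) / 3 = 1/3 = 0.3333
  s[X,Y] = ((-0.5)·(-1.5) + (-0.5)·(-2.5) + (0.5)·(0.5) + (0.5)·(3.5)) / 3 = 4/3 = 1.3333
  s[Y,Y] = ((-1.5)·(-1.5) + (-2.5)·(-2.5) + (0.5)·(0.5) + (3.5)·(3.5)) / 3 = 21/3 = 7
  Sample standard deviations s_i = √(s[i,i]):
  s(X) = √(0.3333) = 0.5774
  s(Y) = √(7) = 2.6458

Step 3 — r_{ij} = s_{ij} / (s_i · s_j):
  r[X,X] = 1 (diagonal).
  r[X,Y] = 1.3333 / (0.5774 · 2.6458) = 1.3333 / 1.5275 = 0.8729
  r[Y,Y] = 1 (diagonal).

R is symmetric with unit diagonal. Assembling:

R = [[1, 0.8729],
 [0.8729, 1]]


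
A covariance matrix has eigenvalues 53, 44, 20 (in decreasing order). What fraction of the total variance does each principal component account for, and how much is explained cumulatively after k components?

Step 1 — total variance = trace(Sigma) = Σ λ_i = 53 + 44 + 20 = 117.

Step 2 — fraction explained by component i = λ_i / Σ λ:
  PC1: 53/117 = 0.453
  PC2: 44/117 = 0.3761
  PC3: 20/117 = 0.1709

Step 3 — cumulative fraction after k components = (λ_1 + ... + λ_k) / Σ λ:
  k = 1: 53/117 = 0.453
  k = 2: (53 + 44)/117 = 97/117 = 0.8291
  k = 3: (53 + 44 + 20)/117 = 117/117 = 1

Summary (fraction, with percent):

explained: PC1 0.453 (45.3%), PC2 0.3761 (37.61%), PC3 0.1709 (17.09%);  cumulative: 0.453, 0.8291, 1


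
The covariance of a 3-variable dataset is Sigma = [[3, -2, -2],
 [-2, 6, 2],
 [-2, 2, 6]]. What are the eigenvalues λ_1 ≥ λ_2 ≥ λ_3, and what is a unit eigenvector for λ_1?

Step 1 — characteristic polynomial p(λ) = det(λI - Sigma) = λ³ - tr·λ² + c_1·λ - det, where tr = trace, c_1 = sum of the principal 2×2 minors, det = det(Sigma):
  tr = 3 + 6 + 6 = 15,
  c_1 = (3·6 - (-2)²) + (3·6 - (-2)²) + (6·6 - (2)²) = 14 + 14 + 32 = 60,
  det = 3·(6·6 - (2)²) - (-2)·((-2)·6 - (2)·(-2)) + (-2)·((-2)·(2) - 6·(-2)) = 3·(32) - (-2)·(-8) + (-2)·(8) = 64.
  So p(λ) = λ³ - 15λ² + 60λ - 64.
Step 2 — look for an integer root (rational root theorem: any rational root is an integer divisor of 64). Testing λ = 4:
  p(4) = 64 - 240 + 240 - 64 = 0  ✓
  Dividing out (λ - 4): p(λ) = (λ - 4)(λ² - 11λ + 16).
Step 3 — remaining eigenvalues from the quadratic λ² - 11λ + 16 = 0:
  Δ = 11² - 4·16 = 121 - 64 = 57,  λ = (11 ± √57)/2 = (11 ± 7.5498)/2 ≈ 9.2749 or 1.7251.
  Sorted: λ_1 = 9.2749,  λ_2 = 4,  λ_3 = 1.7251  (check: sum = 15 = tr ✓).

Step 4 — unit eigenvector for λ_1 ≈ 9.2749: v spans the null space of (Sigma - λ_1 I), whose rows are
  r_1 = (-6.2749, -2, -2),  r_2 = (-2, -3.2749, 2),  r_3 = (-2, 2, -3.2749).
  v is orthogonal to every row, so take v ∝ r_1 × r_2 = ((-2)·(2) - (-2)·(-3.2749), (-2)·(-2) - (-6.2749)·(2), (-6.2749)·(-3.2749) - (-2)·(-2)) ≈ (-10.5498, 16.5498, 16.5498).
  Rescale (multiply by -1 so the first nonzero entry is positive): u = (10.5498, -16.5498, -16.5498).
  ||u|| = √((10.5498)² + (-16.5498)² + (-16.5498)²) = √(659.093) ≈ 25.6728,  v_1 = u/||u|| ≈ (0.4109, -0.6446, -0.6446) (||v_1|| = 1).

λ_1 = 9.2749,  λ_2 = 4,  λ_3 = 1.7251;  v_1 ≈ (0.4109, -0.6446, -0.6446)


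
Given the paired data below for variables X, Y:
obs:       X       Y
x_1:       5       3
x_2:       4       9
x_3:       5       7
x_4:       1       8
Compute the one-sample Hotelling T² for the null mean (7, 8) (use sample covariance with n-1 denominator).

Step 1 — sample mean vector:
  mean(X) = (5 + 4 + 5 + 1) / 4 = 15/4 = 3.75
  mean(Y) = (3 + 9 + 7 + 8) / 4 = 27/4 = 6.75
  x̄ = (3.75, 6.75),  deviation x̄ - mu_0 = (3.75, 6.75) - (7, 8) = (-3.25, -1.25).

Step 2 — sample covariance matrix, S[i,j] = (1/(n-1)) · Σ_k (x_{k,i} - mean_i) · (x_{k,j} - mean_j), divisor n-1 = 3:
  S[X,X] = ((1.25)·(1.25) + (0.25)·(0.25) + (1.25)·(1.25) + (-2.75)·(-2.75)) / 3 = 10.75/3 = 3.5833
  S[X,Y] = ((1.25)·(-3.75) + (0.25)·(2.25) + (1.25)·(0.25) + (-2.75)·(1.25)) / 3 = -7.25/3 = -2.4167
  S[Y,Y] = ((-3.75)·(-3.75) + (2.25)·(2.25) + (0.25)·(0.25) + (1.25)·(1.25)) / 3 = 20.75/3 = 6.9167
  S = [[3.5833, -2.4167],
 [-2.4167, 6.9167]].

Step 3 — invert S. det(S) = 3.5833·6.9167 - (-2.4167)² = 18.9444.
  S^{-1} = (1/det) · [[d, -b], [-b, a]] = [[0.3651, 0.1276],
 [0.1276, 0.1891]].

Step 4 — quadratic form (x̄ - mu_0)^T · S^{-1} · (x̄ - mu_0):
  S^{-1} · (x̄ - mu_0) = (-1.346, -0.651),
  (x̄ - mu_0)^T · [...] = (-3.25)·(-1.346) + (-1.25)·(-0.651) = 5.1884.

Step 5 — scale by n: T² = 4 · 5.1884 = 20.7537.

T² ≈ 20.7537
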